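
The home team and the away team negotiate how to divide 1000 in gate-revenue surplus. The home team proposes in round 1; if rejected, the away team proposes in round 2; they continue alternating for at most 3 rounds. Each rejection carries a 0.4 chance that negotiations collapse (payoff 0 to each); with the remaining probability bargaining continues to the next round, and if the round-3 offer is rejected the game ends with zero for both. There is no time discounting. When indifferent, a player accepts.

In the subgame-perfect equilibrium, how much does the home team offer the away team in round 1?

240

Round 3 (the home team proposes): the away team will accept anything ≥ 0, so the home team offers 0 and keeps 1000.
Round 2 (the away team proposes): rejecting gives the home team an expected 0.6 × 1000 = 600, so the away team offers 600, keeping 400.
Round 1 (the home team proposes): rejecting gives the away team an expected 0.6 × 400 = 240; the home team offers that and keeps 760.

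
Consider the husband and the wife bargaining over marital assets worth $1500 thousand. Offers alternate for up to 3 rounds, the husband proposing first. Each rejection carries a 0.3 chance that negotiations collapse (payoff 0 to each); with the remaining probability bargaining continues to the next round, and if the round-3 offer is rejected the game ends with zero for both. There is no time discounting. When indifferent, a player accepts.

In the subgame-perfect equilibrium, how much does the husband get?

1185

Round 3 (the husband proposes): rejection yields 0 for the wife; the husband offers 0 and keeps 1500.
Round 2 (the wife proposes): rejecting gives the husband an expected 0.7 × 1500 = 1050. The wife offers 1050 and keeps 1500 − 1050 = 450.
Round 1 (the husband proposes): rejecting gives the wife an expected 0.7 × 450 = 315, so the husband offers 315, keeping 1185.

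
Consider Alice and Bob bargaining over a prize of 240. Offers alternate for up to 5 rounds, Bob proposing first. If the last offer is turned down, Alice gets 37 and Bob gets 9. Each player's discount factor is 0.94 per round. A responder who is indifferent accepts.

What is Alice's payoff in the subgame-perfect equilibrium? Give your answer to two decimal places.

54.38

Round 5 (Bob proposes): Alice gets 37 if talks fail, so Bob offers 37 and keeps 203.
Round 4 (Alice proposes): Bob can get 203 next round, worth 0.94 × 203 = 190.82 now. Alice offers 190.82 and keeps 240 − 190.82 = 49.18.
Round 3 (Bob proposes): Alice can get 49.18 next round, worth 0.94 × 49.18 = 46.2292 now. Bob offers 46.2292 and keeps 240 − 46.2292 = 193.7708.
Round 2 (Alice proposes): Bob can get 193.7708 next round, worth 0.94 × 193.7708 = 182.144552 now; Alice offers that and keeps 57.855448.
Round 1 (Bob proposes): Alice can get 57.855448 next round, worth 0.94 × 57.855448 = 54.38412112 now; Bob offers that and keeps 185.61587888.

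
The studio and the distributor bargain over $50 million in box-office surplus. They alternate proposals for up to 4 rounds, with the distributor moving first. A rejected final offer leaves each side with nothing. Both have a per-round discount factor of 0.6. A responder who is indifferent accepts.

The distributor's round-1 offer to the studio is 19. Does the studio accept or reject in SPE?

Work out the studio's continuation value if the offer is rejected.
Round 4 (the studio proposes): rejection yields 0 for the distributor; the studio offers 0 and keeps 50.
Round 3 (the distributor proposes): the studio can get 50 next round, worth 0.6 × 50 = 30 now, so the distributor offers 30, keeping 20.
Round 2 (the studio proposes): the distributor can get 20 next round, worth 0.6 × 20 = 12 now. The studio offers 12 and keeps 50 − 12 = 38.
So by rejecting in round 1, the studio gets 38 next round, worth 0.6 × 38 = 22.8 now.
Offer 19 < 22.8, so the studio rejects.

Reject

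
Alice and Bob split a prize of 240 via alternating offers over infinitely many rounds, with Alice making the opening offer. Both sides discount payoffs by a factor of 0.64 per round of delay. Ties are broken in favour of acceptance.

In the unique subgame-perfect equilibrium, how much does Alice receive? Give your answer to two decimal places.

146.34

Let x be Alice's share when Alice proposes and y be Bob's share when Bob proposes.
Bob accepts iff offered ≥ 0.64·y, so x = 240 − 0.64y. Symmetrically y = 240 − 0.64x.
Substituting: x = 240 − 0.64(240 − 0.64x), giving x(1 − 0.64·0.64) = 240(1 − 0.64).
So x = 240 × 0.36 / 0.5904 ≈ 146.3415, and Bob receives 240 − x ≈ 93.6585.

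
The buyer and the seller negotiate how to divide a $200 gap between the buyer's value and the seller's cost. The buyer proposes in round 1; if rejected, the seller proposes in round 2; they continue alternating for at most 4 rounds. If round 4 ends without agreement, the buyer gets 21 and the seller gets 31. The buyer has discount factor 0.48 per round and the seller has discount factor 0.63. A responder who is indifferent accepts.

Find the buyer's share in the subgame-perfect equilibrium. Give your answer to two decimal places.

100.38

Round 4 (the seller proposes): the buyer gets 21 if talks fail, so the seller offers 21 and keeps 179.
Round 3 (the buyer proposes): the seller can get 179 next round, worth 0.63 × 179 = 112.77 now. The buyer offers 112.77 and keeps 200 − 112.77 = 87.23.
Round 2 (the seller proposes): the buyer can get 87.23 next round, worth 0.48 × 87.23 = 41.8704 now; the seller offers that and keeps 158.1296.
Round 1 (the buyer proposes): the seller can get 158.1296 next round, worth 0.63 × 158.1296 = 99.621648 now, so the buyer offers 99.621648, keeping 100.378352.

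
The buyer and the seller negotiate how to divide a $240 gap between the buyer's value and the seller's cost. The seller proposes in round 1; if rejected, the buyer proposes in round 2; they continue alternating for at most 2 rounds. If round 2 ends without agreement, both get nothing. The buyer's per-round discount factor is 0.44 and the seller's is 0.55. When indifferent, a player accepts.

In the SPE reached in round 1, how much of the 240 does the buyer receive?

105.6

Round 2 (the buyer proposes): rejection yields 0 for the seller; the buyer offers 0 and keeps 240.
Round 1 (the seller proposes): the buyer can get 240 next round, worth 0.44 × 240 = 105.6 now, so the seller offers 105.6, keeping 134.4.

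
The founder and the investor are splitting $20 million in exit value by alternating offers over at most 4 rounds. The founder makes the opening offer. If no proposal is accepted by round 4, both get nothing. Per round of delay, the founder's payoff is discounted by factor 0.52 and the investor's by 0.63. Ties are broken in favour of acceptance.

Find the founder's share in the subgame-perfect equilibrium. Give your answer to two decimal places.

9.82

Round 4 (the investor proposes): rejection yields 0 for the founder; the investor offers 0 and keeps 20.
Round 3 (the founder proposes): the investor can get 20 next round, worth 0.63 × 20 = 12.6 now, so the founder offers 12.6, keeping 7.4.
Round 2 (the investor proposes): the founder can get 7.4 next round, worth 0.52 × 7.4 = 3.848 now, so the investor offers 3.848, keeping 16.152.
Round 1 (the founder proposes): the investor can get 16.152 next round, worth 0.63 × 16.152 = 10.17576 now; the founder offers that and keeps 9.82424.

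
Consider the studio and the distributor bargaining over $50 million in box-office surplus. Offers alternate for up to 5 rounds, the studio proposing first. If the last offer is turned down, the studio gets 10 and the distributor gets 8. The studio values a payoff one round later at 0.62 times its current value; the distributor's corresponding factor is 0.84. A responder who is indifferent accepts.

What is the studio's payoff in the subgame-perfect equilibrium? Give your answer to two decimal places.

Work backward from the last round.
Round 5 (the studio proposes): the distributor gets 8 if talks fail, so the studio offers 8 and keeps 42.
Round 4 (the distributor proposes): the studio can get 42 next round, worth 0.62 × 42 = 26.04 now; the distributor offers that and keeps 23.96.
Round 3 (the studio proposes): the distributor can get 23.96 next round, worth 0.84 × 23.96 = 20.1264 now. The studio offers 20.1264 and keeps 50 − 20.1264 = 29.8736.
Round 2 (the distributor proposes): the studio can get 29.8736 next round, worth 0.62 × 29.8736 = 18.521632 now, so the distributor offers 18.521632, keeping 31.478368.
Round 1 (the studio proposes): the distributor can get 31.478368 next round, worth 0.84 × 31.478368 = 26.44182912 now, so the studio offers 26.44182912, keeping 23.55817088.

23.56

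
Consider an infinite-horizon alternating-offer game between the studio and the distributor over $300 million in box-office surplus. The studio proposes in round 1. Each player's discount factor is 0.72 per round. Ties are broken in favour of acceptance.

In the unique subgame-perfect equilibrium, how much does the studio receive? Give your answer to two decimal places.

Let x be the studio's share when the studio proposes and y be the distributor's share when the distributor proposes.
The distributor accepts iff offered ≥ 0.72·y, so x = 300 − 0.72y. Symmetrically y = 300 − 0.72x.
Substituting: x = 300 − 0.72(300 − 0.72x), giving x(1 − 0.72·0.72) = 300(1 − 0.72).
So x = 300 × 0.28 / 0.4816 ≈ 174.4186, and the distributor receives 300 − x ≈ 125.5814.

174.42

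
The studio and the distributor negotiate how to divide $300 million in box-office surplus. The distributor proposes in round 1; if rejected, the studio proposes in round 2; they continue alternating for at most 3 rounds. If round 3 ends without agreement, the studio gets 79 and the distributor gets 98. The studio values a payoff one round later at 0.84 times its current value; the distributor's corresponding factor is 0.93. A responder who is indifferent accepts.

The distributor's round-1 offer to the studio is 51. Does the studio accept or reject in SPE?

Work out the studio's continuation value if the offer is rejected.
Round 3 (the distributor proposes): the studio gets 79 if talks fail, so the distributor offers 79 and keeps 221.
Round 2 (the studio proposes): the distributor can get 221 next round, worth 0.93 × 221 = 205.53 now; the studio offers that and keeps 94.47.
So by rejecting in round 1, the studio gets 94.47 next round, worth 0.84 × 94.47 = 79.3548 now.
Offer 51 < 79.3548, so the studio rejects.

Reject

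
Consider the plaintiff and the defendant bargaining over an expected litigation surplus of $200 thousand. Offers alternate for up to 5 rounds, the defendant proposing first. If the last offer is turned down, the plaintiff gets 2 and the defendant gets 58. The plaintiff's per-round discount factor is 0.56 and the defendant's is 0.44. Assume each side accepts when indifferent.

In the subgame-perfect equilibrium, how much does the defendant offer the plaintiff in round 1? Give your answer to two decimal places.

Round 5 (the defendant proposes): the plaintiff gets 2 if talks fail, so the defendant offers 2 and keeps 198.
Round 4 (the plaintiff proposes): the defendant can get 198 next round, worth 0.44 × 198 = 87.12 now; the plaintiff offers that and keeps 112.88.
Round 3 (the defendant proposes): the plaintiff can get 112.88 next round, worth 0.56 × 112.88 = 63.2128 now; the defendant offers that and keeps 136.7872.
Round 2 (the plaintiff proposes): the defendant can get 136.7872 next round, worth 0.44 × 136.7872 = 60.186368 now; the plaintiff offers that and keeps 139.813632.
Round 1 (the defendant proposes): the plaintiff can get 139.813632 next round, worth 0.56 × 139.813632 = 78.29563392 now; the defendant offers that and keeps 121.70436608.

78.30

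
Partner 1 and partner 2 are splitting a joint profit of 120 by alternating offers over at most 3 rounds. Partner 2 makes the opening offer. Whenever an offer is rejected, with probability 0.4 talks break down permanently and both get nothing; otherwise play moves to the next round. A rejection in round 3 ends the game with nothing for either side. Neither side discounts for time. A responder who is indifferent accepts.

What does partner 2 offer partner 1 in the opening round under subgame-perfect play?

28.8

By backward induction:
Round 3 (partner 2 proposes): partner 1 will accept anything ≥ 0, so partner 2 offers 0 and keeps 120.
Round 2 (partner 1 proposes): rejecting gives partner 2 an expected 0.6 × 120 = 72, so partner 1 offers 72, keeping 48.
Round 1 (partner 2 proposes): rejecting gives partner 1 an expected 0.6 × 48 = 28.8, so partner 2 offers 28.8, keeping 91.2.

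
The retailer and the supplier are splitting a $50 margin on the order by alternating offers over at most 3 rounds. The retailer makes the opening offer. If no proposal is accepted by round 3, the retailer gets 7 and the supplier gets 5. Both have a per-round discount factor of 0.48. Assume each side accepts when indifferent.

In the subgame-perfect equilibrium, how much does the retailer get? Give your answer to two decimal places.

36.37

Round 3 (the retailer proposes): the supplier gets 5 if talks fail, so the retailer offers 5 and keeps 45.
Round 2 (the supplier proposes): the retailer can get 45 next round, worth 0.48 × 45 = 21.6 now. The supplier offers 21.6 and keeps 50 − 21.6 = 28.4.
Round 1 (the retailer proposes): the supplier can get 28.4 next round, worth 0.48 × 28.4 = 13.632 now, so the retailer offers 13.632, keeping 36.368.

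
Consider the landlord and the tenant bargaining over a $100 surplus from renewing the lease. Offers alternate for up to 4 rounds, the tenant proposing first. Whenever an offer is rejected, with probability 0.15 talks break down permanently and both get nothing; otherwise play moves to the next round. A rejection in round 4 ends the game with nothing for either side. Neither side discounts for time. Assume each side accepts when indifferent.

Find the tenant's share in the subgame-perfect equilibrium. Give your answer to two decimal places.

By backward induction:
Round 4 (the landlord proposes): rejection yields 0 for the tenant; the landlord offers 0 and keeps 100.
Round 3 (the tenant proposes): rejecting gives the landlord an expected 0.85 × 100 = 85, so the tenant offers 85, keeping 15.
Round 2 (the landlord proposes): rejecting gives the tenant an expected 0.85 × 15 = 12.75, so the landlord offers 12.75, keeping 87.25.
Round 1 (the tenant proposes): rejecting gives the landlord an expected 0.85 × 87.25 = 74.1625, so the tenant offers 74.1625, keeping 25.8375.

25.84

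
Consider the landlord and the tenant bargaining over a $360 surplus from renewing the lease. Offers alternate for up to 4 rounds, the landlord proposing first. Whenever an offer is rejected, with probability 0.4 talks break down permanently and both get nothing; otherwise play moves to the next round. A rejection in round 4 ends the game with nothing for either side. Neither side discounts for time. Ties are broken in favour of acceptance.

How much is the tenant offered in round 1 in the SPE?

By backward induction:
Round 4 (the tenant proposes): rejection yields 0 for the landlord; the tenant offers 0 and keeps 360.
Round 3 (the landlord proposes): rejecting gives the tenant an expected 0.6 × 360 = 216. The landlord offers 216 and keeps 360 − 216 = 144.
Round 2 (the tenant proposes): rejecting gives the landlord an expected 0.6 × 144 = 86.4; the tenant offers that and keeps 273.6.
Round 1 (the landlord proposes): rejecting gives the tenant an expected 0.6 × 273.6 = 164.16. The landlord offers 164.16 and keeps 360 − 164.16 = 195.84.

164.16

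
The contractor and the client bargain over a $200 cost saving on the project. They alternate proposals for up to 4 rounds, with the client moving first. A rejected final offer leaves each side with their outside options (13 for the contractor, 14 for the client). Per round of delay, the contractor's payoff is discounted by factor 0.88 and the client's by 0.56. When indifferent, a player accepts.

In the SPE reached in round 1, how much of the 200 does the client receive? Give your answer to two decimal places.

41.90

Round 4 (the contractor proposes): the client gets 14 if talks fail, so the contractor offers 14 and keeps 186.
Round 3 (the client proposes): the contractor can get 186 next round, worth 0.88 × 186 = 163.68 now, so the client offers 163.68, keeping 36.32.
Round 2 (the contractor proposes): the client can get 36.32 next round, worth 0.56 × 36.32 = 20.3392 now, so the contractor offers 20.3392, keeping 179.6608.
Round 1 (the client proposes): the contractor can get 179.6608 next round, worth 0.88 × 179.6608 = 158.101504 now, so the client offers 158.101504, keeping 41.898496.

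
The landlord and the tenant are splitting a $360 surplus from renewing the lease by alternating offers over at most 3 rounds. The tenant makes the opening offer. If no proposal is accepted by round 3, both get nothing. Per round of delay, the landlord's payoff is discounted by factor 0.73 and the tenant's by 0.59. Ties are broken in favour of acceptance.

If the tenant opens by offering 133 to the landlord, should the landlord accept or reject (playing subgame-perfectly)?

Accept

Round 3 (the tenant proposes): the landlord will accept anything ≥ 0, so the tenant offers 0 and keeps 360.
Round 2 (the landlord proposes): the tenant can get 360 next round, worth 0.59 × 360 = 212.4 now. The landlord offers 212.4 and keeps 360 − 212.4 = 147.6.
So by rejecting in round 1, the landlord gets 147.6 next round, worth 0.73 × 147.6 = 107.748 now.
Offer 133 ≥ 107.748, so the landlord accepts.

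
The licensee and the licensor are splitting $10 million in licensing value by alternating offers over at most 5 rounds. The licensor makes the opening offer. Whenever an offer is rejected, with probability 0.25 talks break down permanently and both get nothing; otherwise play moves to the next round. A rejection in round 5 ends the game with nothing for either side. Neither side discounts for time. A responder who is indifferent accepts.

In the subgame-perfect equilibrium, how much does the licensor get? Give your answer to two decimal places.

By backward induction:
Round 5 (the licensor proposes): the licensee will accept anything ≥ 0, so the licensor offers 0 and keeps 10.
Round 4 (the licensee proposes): rejecting gives the licensor an expected 0.75 × 10 = 7.5. The licensee offers 7.5 and keeps 10 − 7.5 = 2.5.
Round 3 (the licensor proposes): rejecting gives the licensee an expected 0.75 × 2.5 = 1.875. The licensor offers 1.875 and keeps 10 − 1.875 = 8.125.
Round 2 (the licensee proposes): rejecting gives the licensor an expected 0.75 × 8.125 = 6.09375, so the licensee offers 6.09375, keeping 3.90625.
Round 1 (the licensor proposes): rejecting gives the licensee an expected 0.75 × 3.90625 = 2.9296875, so the licensor offers 2.9296875, keeping 7.0703125.

7.07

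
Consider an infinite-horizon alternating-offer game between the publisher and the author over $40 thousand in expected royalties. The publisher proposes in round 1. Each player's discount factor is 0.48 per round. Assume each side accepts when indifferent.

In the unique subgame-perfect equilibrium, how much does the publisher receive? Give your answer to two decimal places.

27.03

When the publisher proposes, the author accepts any offer worth at least 0.48 times what the author would get by proposing next round; and vice versa.
This gives x = 40 − 0.48y and y = 40 − 0.48x, where x and y are each side's share when it proposes.
Hence (1 − 0.48·0.48)x = 40(1 − 0.48), i.e. 0.7696·x = 20.8.
x ≈ 27.0270; the author's share is 40 − x ≈ 12.9730.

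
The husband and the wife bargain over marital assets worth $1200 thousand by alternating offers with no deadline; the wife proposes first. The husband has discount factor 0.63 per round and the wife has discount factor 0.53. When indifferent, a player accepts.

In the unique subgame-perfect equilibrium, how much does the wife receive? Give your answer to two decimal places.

666.57

In a stationary SPE each proposer offers the other exactly their discounted continuation value.
If the wife keeps x when proposing and the husband keeps y when proposing, then x = 1200 − 0.63y and y = 1200 − 0.53x.
Solving: x = 1200(1 − 0.63) / (1 − 0.53·0.63) = 444 / 0.6661 ≈ 666.5666.
The husband gets 1200 − 666.5666 ≈ 533.4334.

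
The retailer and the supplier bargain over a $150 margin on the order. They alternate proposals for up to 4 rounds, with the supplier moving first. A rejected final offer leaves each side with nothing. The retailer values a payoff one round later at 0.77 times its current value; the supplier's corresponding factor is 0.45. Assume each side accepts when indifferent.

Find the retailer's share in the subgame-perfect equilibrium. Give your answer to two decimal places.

Work backward from the last round.
Round 4 (the retailer proposes): rejection yields 0 for the supplier; the retailer offers 0 and keeps 150.
Round 3 (the supplier proposes): the retailer can get 150 next round, worth 0.77 × 150 = 115.5 now. The supplier offers 115.5 and keeps 150 − 115.5 = 34.5.
Round 2 (the retailer proposes): the supplier can get 34.5 next round, worth 0.45 × 34.5 = 15.525 now. The retailer offers 15.525 and keeps 150 − 15.525 = 134.475.
Round 1 (the supplier proposes): the retailer can get 134.475 next round, worth 0.77 × 134.475 = 103.54575 now. The supplier offers 103.54575 and keeps 150 − 103.54575 = 46.45425.

103.55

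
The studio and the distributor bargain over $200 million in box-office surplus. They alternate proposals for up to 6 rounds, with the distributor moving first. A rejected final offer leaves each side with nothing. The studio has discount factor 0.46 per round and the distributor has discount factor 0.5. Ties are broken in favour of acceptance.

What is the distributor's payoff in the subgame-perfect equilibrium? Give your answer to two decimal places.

138.55

Round 6 (the studio proposes): the distributor will accept anything ≥ 0, so the studio offers 0 and keeps 200.
Round 5 (the distributor proposes): the studio can get 200 next round, worth 0.46 × 200 = 92 now. The distributor offers 92 and keeps 200 − 92 = 108.
Round 4 (the studio proposes): the distributor can get 108 next round, worth 0.5 × 108 = 54 now; the studio offers that and keeps 146.
Round 3 (the distributor proposes): the studio can get 146 next round, worth 0.46 × 146 = 67.16 now. The distributor offers 67.16 and keeps 200 − 67.16 = 132.84.
Round 2 (the studio proposes): the distributor can get 132.84 next round, worth 0.5 × 132.84 = 66.42 now; the studio offers that and keeps 133.58.
Round 1 (the distributor proposes): the studio can get 133.58 next round, worth 0.46 × 133.58 = 61.4468 now, so the distributor offers 61.4468, keeping 138.5532.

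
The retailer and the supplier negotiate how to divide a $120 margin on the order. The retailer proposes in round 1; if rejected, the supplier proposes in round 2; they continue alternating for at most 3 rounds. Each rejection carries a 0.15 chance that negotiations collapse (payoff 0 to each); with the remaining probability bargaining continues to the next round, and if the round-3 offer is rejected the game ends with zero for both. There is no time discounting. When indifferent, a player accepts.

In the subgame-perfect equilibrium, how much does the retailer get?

Round 3 (the retailer proposes): rejection yields 0 for the supplier; the retailer offers 0 and keeps 120.
Round 2 (the supplier proposes): rejecting gives the retailer an expected 0.85 × 120 = 102; the supplier offers that and keeps 18.
Round 1 (the retailer proposes): rejecting gives the supplier an expected 0.85 × 18 = 15.3, so the retailer offers 15.3, keeping 104.7.

104.7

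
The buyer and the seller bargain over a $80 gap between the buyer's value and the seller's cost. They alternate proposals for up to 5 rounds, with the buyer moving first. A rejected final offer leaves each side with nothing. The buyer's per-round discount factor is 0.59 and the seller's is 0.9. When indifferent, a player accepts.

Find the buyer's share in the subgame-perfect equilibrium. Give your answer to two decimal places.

Round 5 (the buyer proposes): the seller will accept anything ≥ 0, so the buyer offers 0 and keeps 80.
Round 4 (the seller proposes): the buyer can get 80 next round, worth 0.59 × 80 = 47.2 now, so the seller offers 47.2, keeping 32.8.
Round 3 (the buyer proposes): the seller can get 32.8 next round, worth 0.9 × 32.8 = 29.52 now, so the buyer offers 29.52, keeping 50.48.
Round 2 (the seller proposes): the buyer can get 50.48 next round, worth 0.59 × 50.48 = 29.7832 now, so the seller offers 29.7832, keeping 50.2168.
Round 1 (the buyer proposes): the seller can get 50.2168 next round, worth 0.9 × 50.2168 = 45.19512 now. The buyer offers 45.19512 and keeps 80 − 45.19512 = 34.80488.

34.80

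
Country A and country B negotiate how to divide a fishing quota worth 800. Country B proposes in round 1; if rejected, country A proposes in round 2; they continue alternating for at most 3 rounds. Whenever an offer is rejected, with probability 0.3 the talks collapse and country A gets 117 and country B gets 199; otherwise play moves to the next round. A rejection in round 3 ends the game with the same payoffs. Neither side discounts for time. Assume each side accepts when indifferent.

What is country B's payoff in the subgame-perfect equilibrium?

By backward induction:
Round 3 (country B proposes): country A gets 117 if talks fail, so country B offers 117 and keeps 683.
Round 2 (country A proposes): rejecting gives country B an expected 0.7 × 683 + 0.3 × 199 = 537.8, so country A offers 537.8, keeping 262.2.
Round 1 (country B proposes): rejecting gives country A an expected 0.7 × 262.2 + 0.3 × 117 = 218.64. Country B offers 218.64 and keeps 800 − 218.64 = 581.36.

581.36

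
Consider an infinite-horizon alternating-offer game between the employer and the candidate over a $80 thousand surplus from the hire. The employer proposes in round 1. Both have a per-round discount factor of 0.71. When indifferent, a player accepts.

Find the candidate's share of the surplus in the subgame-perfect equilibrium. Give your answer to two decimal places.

When the employer proposes, the candidate accepts any offer worth at least 0.71 times what the candidate would get by proposing next round; and vice versa.
This gives x = 80 − 0.71y and y = 80 − 0.71x, where x and y are each side's share when it proposes.
Hence (1 − 0.71·0.71)x = 80(1 − 0.71), i.e. 0.4959·x = 23.2.
x ≈ 46.7836; the candidate's share is 80 − x ≈ 33.2164.

33.22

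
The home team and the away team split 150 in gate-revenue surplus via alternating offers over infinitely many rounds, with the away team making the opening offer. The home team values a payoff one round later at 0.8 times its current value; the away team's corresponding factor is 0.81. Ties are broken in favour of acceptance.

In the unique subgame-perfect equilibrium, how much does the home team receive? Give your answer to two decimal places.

64.77

Let x be the away team's share when the away team proposes and y be the home team's share when the home team proposes.
The home team accepts iff offered ≥ 0.8·y, so x = 150 − 0.8y. Symmetrically y = 150 − 0.81x.
Substituting: x = 150 − 0.8(150 − 0.81x), giving x(1 − 0.81·0.8) = 150(1 − 0.8).
So x = 150 × 0.2 / 0.352 ≈ 85.2273, and the home team receives 150 − x ≈ 64.7727.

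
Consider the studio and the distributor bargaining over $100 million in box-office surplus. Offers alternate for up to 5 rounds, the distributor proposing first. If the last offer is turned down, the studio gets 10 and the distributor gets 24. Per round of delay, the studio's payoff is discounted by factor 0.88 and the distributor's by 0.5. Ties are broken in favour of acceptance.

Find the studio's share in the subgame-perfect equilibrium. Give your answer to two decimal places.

Round 5 (the distributor proposes): the studio gets 10 if talks fail, so the distributor offers 10 and keeps 90.
Round 4 (the studio proposes): the distributor can get 90 next round, worth 0.5 × 90 = 45 now. The studio offers 45 and keeps 100 − 45 = 55.
Round 3 (the distributor proposes): the studio can get 55 next round, worth 0.88 × 55 = 48.4 now; the distributor offers that and keeps 51.6.
Round 2 (the studio proposes): the distributor can get 51.6 next round, worth 0.5 × 51.6 = 25.8 now. The studio offers 25.8 and keeps 100 − 25.8 = 74.2.
Round 1 (the distributor proposes): the studio can get 74.2 next round, worth 0.88 × 74.2 = 65.296 now, so the distributor offers 65.296, keeping 34.704.

65.30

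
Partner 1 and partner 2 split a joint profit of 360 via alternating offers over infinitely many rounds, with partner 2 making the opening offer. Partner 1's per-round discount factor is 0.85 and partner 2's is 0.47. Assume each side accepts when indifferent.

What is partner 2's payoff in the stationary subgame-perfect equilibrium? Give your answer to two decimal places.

When partner 2 proposes, partner 1 accepts any offer worth at least 0.85 times what partner 1 would get by proposing next round; and vice versa.
This gives x = 360 − 0.85y and y = 360 − 0.47x, where x and y are each side's share when it proposes.
Hence (1 − 0.85·0.47)x = 360(1 − 0.85), i.e. 0.6005·x = 54.
x ≈ 89.9251; partner 1's share is 360 − x ≈ 270.0749.

89.93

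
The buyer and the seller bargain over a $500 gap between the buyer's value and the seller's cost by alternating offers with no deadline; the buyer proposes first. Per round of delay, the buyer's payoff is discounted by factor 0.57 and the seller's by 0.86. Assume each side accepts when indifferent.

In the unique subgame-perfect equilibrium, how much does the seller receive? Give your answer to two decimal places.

362.69

When the buyer proposes, the seller accepts any offer worth at least 0.86 times what the seller would get by proposing next round; and vice versa.
This gives x = 500 − 0.86y and y = 500 − 0.57x, where x and y are each side's share when it proposes.
Hence (1 − 0.86·0.57)x = 500(1 − 0.86), i.e. 0.5098·x = 70.
x ≈ 137.3087; the seller's share is 500 − x ≈ 362.6913.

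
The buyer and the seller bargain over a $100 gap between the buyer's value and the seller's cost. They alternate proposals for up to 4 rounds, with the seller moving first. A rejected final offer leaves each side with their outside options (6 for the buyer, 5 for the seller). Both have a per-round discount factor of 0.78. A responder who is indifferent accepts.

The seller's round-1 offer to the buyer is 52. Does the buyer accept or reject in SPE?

Reject

Work out the buyer's continuation value if the offer is rejected.
Round 4 (the buyer proposes): the seller gets 5 if talks fail, so the buyer offers 5 and keeps 95.
Round 3 (the seller proposes): the buyer can get 95 next round, worth 0.78 × 95 = 74.1 now. The seller offers 74.1 and keeps 100 − 74.1 = 25.9.
Round 2 (the buyer proposes): the seller can get 25.9 next round, worth 0.78 × 25.9 = 20.202 now, so the buyer offers 20.202, keeping 79.798.
So by rejecting in round 1, the buyer gets 79.798 next round, worth 0.78 × 79.798 = 62.24244 now.
Offer 52 < 62.24244, so the buyer rejects.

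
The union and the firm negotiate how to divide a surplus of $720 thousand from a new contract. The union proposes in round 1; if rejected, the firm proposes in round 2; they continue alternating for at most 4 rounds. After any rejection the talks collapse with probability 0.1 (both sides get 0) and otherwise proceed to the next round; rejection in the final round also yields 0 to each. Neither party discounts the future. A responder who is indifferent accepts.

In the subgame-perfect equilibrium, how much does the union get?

130.32

Round 4 (the firm proposes): rejection yields 0 for the union; the firm offers 0 and keeps 720.
Round 3 (the union proposes): rejecting gives the firm an expected 0.9 × 720 = 648; the union offers that and keeps 72.
Round 2 (the firm proposes): rejecting gives the union an expected 0.9 × 72 = 64.8. The firm offers 64.8 and keeps 720 − 64.8 = 655.2.
Round 1 (the union proposes): rejecting gives the firm an expected 0.9 × 655.2 = 589.68; the union offers that and keeps 130.32.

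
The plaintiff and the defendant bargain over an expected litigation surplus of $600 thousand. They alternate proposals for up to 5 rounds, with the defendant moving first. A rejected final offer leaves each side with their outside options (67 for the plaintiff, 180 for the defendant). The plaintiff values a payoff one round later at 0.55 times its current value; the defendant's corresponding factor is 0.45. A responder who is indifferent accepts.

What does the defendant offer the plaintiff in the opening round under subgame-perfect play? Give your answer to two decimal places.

230.53

Solve by backward induction from round 5.
Round 5 (the defendant proposes): the plaintiff gets 67 if talks fail, so the defendant offers 67 and keeps 533.
Round 4 (the plaintiff proposes): the defendant can get 533 next round, worth 0.45 × 533 = 239.85 now; the plaintiff offers that and keeps 360.15.
Round 3 (the defendant proposes): the plaintiff can get 360.15 next round, worth 0.55 × 360.15 = 198.0825 now, so the defendant offers 198.0825, keeping 401.9175.
Round 2 (the plaintiff proposes): the defendant can get 401.9175 next round, worth 0.45 × 401.9175 = 180.862875 now. The plaintiff offers 180.862875 and keeps 600 − 180.862875 = 419.137125.
Round 1 (the defendant proposes): the plaintiff can get 419.137125 next round, worth 0.55 × 419.137125 = 230.52541875 now, so the defendant offers 230.52541875, keeping 369.47458125.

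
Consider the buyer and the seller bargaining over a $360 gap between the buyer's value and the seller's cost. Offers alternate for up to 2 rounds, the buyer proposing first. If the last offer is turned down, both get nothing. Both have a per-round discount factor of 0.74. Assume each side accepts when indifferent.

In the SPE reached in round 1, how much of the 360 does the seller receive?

266.4

Round 2 (the seller proposes): the buyer will accept anything ≥ 0, so the seller offers 0 and keeps 360.
Round 1 (the buyer proposes): the seller can get 360 next round, worth 0.74 × 360 = 266.4 now. The buyer offers 266.4 and keeps 360 − 266.4 = 93.6.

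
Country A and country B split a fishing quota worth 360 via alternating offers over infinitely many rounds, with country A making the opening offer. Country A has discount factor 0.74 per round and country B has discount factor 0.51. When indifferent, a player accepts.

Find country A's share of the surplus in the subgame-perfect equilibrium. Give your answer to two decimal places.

283.33

When country A proposes, country B accepts any offer worth at least 0.51 times what country B would get by proposing next round; and vice versa.
This gives x = 360 − 0.51y and y = 360 − 0.74x, where x and y are each side's share when it proposes.
Hence (1 − 0.51·0.74)x = 360(1 − 0.51), i.e. 0.6226·x = 176.4.
x ≈ 283.3280; country B's share is 360 − x ≈ 76.6720.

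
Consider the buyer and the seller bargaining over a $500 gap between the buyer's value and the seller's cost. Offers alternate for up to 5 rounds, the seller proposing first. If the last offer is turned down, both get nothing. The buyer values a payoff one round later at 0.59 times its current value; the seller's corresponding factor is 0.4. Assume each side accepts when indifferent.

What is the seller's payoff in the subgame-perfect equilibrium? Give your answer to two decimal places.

Work backward from the last round.
Round 5 (the seller proposes): the buyer will accept anything ≥ 0, so the seller offers 0 and keeps 500.
Round 4 (the buyer proposes): the seller can get 500 next round, worth 0.4 × 500 = 200 now. The buyer offers 200 and keeps 500 − 200 = 300.
Round 3 (the seller proposes): the buyer can get 300 next round, worth 0.59 × 300 = 177 now, so the seller offers 177, keeping 323.
Round 2 (the buyer proposes): the seller can get 323 next round, worth 0.4 × 323 = 129.2 now, so the buyer offers 129.2, keeping 370.8.
Round 1 (the seller proposes): the buyer can get 370.8 next round, worth 0.59 × 370.8 = 218.772 now, so the seller offers 218.772, keeping 281.228.

281.23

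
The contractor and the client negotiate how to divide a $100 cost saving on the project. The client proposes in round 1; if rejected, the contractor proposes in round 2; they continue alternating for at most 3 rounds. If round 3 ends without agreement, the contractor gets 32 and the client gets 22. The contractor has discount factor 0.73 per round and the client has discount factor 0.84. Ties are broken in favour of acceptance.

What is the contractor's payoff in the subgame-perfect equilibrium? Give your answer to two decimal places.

Round 3 (the client proposes): the contractor gets 32 if talks fail, so the client offers 32 and keeps 68.
Round 2 (the contractor proposes): the client can get 68 next round, worth 0.84 × 68 = 57.12 now, so the contractor offers 57.12, keeping 42.88.
Round 1 (the client proposes): the contractor can get 42.88 next round, worth 0.73 × 42.88 = 31.3024 now. The client offers 31.3024 and keeps 100 − 31.3024 = 68.6976.

31.30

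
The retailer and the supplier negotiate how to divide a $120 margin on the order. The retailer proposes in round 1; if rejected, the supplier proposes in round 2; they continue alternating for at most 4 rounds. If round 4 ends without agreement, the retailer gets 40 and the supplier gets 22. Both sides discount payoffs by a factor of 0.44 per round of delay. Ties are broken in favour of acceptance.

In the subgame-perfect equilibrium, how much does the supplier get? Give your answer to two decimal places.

Round 4 (the supplier proposes): the retailer gets 40 if talks fail, so the supplier offers 40 and keeps 80.
Round 3 (the retailer proposes): the supplier can get 80 next round, worth 0.44 × 80 = 35.2 now. The retailer offers 35.2 and keeps 120 − 35.2 = 84.8.
Round 2 (the supplier proposes): the retailer can get 84.8 next round, worth 0.44 × 84.8 = 37.312 now. The supplier offers 37.312 and keeps 120 − 37.312 = 82.688.
Round 1 (the retailer proposes): the supplier can get 82.688 next round, worth 0.44 × 82.688 = 36.38272 now; the retailer offers that and keeps 83.61728.

36.38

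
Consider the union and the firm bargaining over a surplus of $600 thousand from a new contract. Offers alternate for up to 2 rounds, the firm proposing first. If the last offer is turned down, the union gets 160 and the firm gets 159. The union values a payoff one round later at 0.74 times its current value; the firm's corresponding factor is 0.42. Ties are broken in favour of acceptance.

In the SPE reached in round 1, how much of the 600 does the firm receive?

By backward induction:
Round 2 (the union proposes): the firm gets 159 if talks fail, so the union offers 159 and keeps 441.
Round 1 (the firm proposes): the union can get 441 next round, worth 0.74 × 441 = 326.34 now. The firm offers 326.34 and keeps 600 − 326.34 = 273.66.

273.66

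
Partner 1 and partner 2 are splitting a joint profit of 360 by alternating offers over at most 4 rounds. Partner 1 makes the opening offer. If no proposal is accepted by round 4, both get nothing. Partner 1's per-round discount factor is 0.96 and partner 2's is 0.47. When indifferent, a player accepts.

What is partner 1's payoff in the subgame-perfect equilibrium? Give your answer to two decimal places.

Solve by backward induction from round 4.
Round 4 (partner 2 proposes): partner 1 will accept anything ≥ 0, so partner 2 offers 0 and keeps 360.
Round 3 (partner 1 proposes): partner 2 can get 360 next round, worth 0.47 × 360 = 169.2 now, so partner 1 offers 169.2, keeping 190.8.
Round 2 (partner 2 proposes): partner 1 can get 190.8 next round, worth 0.96 × 190.8 = 183.168 now. Partner 2 offers 183.168 and keeps 360 − 183.168 = 176.832.
Round 1 (partner 1 proposes): partner 2 can get 176.832 next round, worth 0.47 × 176.832 = 83.11104 now; partner 1 offers that and keeps 276.88896.

276.89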